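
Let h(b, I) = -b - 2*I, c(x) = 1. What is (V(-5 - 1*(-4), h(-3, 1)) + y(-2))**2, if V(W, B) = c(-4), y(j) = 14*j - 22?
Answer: 2401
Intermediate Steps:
y(j) = -22 + 14*j
V(W, B) = 1
(V(-5 - 1*(-4), h(-3, 1)) + y(-2))**2 = (1 + (-22 + 14*(-2)))**2 = (1 + (-22 - 28))**2 = (1 - 50)**2 = (-49)**2 = 2401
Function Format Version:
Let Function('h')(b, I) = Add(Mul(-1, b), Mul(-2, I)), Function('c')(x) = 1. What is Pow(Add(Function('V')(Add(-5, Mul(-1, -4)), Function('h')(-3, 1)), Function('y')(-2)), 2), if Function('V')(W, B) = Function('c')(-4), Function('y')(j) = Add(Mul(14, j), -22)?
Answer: 2401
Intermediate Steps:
Function('y')(j) = Add(-22, Mul(14, j))
Function('V')(W, B) = 1
Pow(Add(Function('V')(Add(-5, Mul(-1, -4)), Function('h')(-3, 1)), Function('y')(-2)), 2) = Pow(Add(1, Add(-22, Mul(14, -2))), 2) = Pow(Add(1, Add(-22, -28)), 2) = Pow(Add(1, -50), 2) = Pow(-49, 2) = 2401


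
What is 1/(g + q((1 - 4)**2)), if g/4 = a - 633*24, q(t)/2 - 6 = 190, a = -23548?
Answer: -1/154568 ≈ -6.4696e-6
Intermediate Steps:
q(t) = 392 (q(t) = 12 + 2*190 = 12 + 380 = 392)
g = -154960 (g = 4*(-23548 - 633*24) = 4*(-23548 - 15192) = 4*(-38740) = -154960)
1/(g + q((1 - 4)**2)) = 1/(-154960 + 392) = 1/(-154568) = -1/154568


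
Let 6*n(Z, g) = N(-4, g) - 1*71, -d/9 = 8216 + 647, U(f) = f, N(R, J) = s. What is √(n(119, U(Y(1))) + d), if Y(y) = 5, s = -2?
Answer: 5*I*√114882/6 ≈ 282.45*I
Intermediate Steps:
N(R, J) = -2
d = -79767 (d = -9*(8216 + 647) = -9*8863 = -79767)
n(Z, g) = -73/6 (n(Z, g) = (-2 - 1*71)/6 = (-2 - 71)/6 = (⅙)*(-73) = -73/6)
√(n(119, U(Y(1))) + d) = √(-73/6 - 79767) = √(-478675/6) = 5*I*√114882/6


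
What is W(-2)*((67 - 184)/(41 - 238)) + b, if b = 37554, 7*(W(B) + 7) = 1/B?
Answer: 103562349/2758 ≈ 37550.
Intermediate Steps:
W(B) = -7 + 1/(7*B) (W(B) = -7 + (1/B)/7 = -7 + 1/(7*B))
W(-2)*((67 - 184)/(41 - 238)) + b = (-7 + (⅐)/(-2))*((67 - 184)/(41 - 238)) + 37554 = (-7 + (⅐)*(-½))*(-117/(-197)) + 37554 = (-7 - 1/14)*(-117*(-1/197)) + 37554 = -99/14*117/197 + 37554 = -11583/2758 + 37554 = 103562349/2758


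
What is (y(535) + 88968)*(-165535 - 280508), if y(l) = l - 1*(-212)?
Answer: -40016747745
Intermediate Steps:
y(l) = 212 + l (y(l) = l + 212 = 212 + l)
(y(535) + 88968)*(-165535 - 280508) = ((212 + 535) + 88968)*(-165535 - 280508) = (747 + 88968)*(-446043) = 89715*(-446043) = -40016747745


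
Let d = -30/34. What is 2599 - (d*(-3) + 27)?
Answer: 43679/17 ≈ 2569.4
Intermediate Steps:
d = -15/17 (d = -30*1/34 = -15/17 ≈ -0.88235)
2599 - (d*(-3) + 27) = 2599 - (-15/17*(-3) + 27) = 2599 - (45/17 + 27) = 2599 - 1*504/17 = 2599 - 504/17 = 43679/17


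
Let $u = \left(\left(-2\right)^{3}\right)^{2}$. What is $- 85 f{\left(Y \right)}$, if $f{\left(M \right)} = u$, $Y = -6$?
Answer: $-5440$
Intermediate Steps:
$u = 64$ ($u = \left(-8\right)^{2} = 64$)
$f{\left(M \right)} = 64$
$- 85 f{\left(Y \right)} = \left(-85\right) 64 = -5440$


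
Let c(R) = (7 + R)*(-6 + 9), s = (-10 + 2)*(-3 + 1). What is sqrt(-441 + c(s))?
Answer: 2*I*sqrt(93) ≈ 19.287*I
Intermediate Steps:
s = 16 (s = -8*(-2) = 16)
c(R) = 21 + 3*R (c(R) = (7 + R)*3 = 21 + 3*R)
sqrt(-441 + c(s)) = sqrt(-441 + (21 + 3*16)) = sqrt(-441 + (21 + 48)) = sqrt(-441 + 69) = sqrt(-372) = 2*I*sqrt(93)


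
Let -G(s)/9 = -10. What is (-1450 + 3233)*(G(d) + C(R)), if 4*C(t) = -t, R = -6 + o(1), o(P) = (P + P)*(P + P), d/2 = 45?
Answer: 322723/2 ≈ 1.6136e+5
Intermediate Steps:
d = 90 (d = 2*45 = 90)
G(s) = 90 (G(s) = -9*(-10) = 90)
o(P) = 4*P**2 (o(P) = (2*P)*(2*P) = 4*P**2)
R = -2 (R = -6 + 4*1**2 = -6 + 4*1 = -6 + 4 = -2)
C(t) = -t/4 (C(t) = (-t)/4 = -t/4)
(-1450 + 3233)*(G(d) + C(R)) = (-1450 + 3233)*(90 - 1/4*(-2)) = 1783*(90 + 1/2) = 1783*(181/2) = 322723/2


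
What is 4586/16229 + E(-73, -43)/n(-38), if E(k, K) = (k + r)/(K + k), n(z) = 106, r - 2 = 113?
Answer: 27853919/99775892 ≈ 0.27916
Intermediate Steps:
r = 115 (r = 2 + 113 = 115)
E(k, K) = (115 + k)/(K + k) (E(k, K) = (k + 115)/(K + k) = (115 + k)/(K + k))
4586/16229 + E(-73, -43)/n(-38) = 4586/16229 + ((115 - 73)/(-43 - 73))/106 = 4586*(1/16229) + (42/(-116))*(1/106) = 4586/16229 - 1/116*42*(1/106) = 4586/16229 - 21/58*1/106 = 4586/16229 - 21/6148 = 27853919/99775892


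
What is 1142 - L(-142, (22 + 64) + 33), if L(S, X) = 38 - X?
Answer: 1223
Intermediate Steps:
1142 - L(-142, (22 + 64) + 33) = 1142 - (38 - ((22 + 64) + 33)) = 1142 - (38 - (86 + 33)) = 1142 - (38 - 1*119) = 1142 - (38 - 119) = 1142 - 1*(-81) = 1142 + 81 = 1223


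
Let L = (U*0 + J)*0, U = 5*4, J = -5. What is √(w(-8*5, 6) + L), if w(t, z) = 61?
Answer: √61 ≈ 7.8102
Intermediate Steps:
U = 20
L = 0 (L = (20*0 - 5)*0 = (0 - 5)*0 = -5*0 = 0)
√(w(-8*5, 6) + L) = √(61 + 0) = √61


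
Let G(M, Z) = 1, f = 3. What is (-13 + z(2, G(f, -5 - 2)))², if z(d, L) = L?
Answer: 144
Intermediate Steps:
(-13 + z(2, G(f, -5 - 2)))² = (-13 + 1)² = (-12)² = 144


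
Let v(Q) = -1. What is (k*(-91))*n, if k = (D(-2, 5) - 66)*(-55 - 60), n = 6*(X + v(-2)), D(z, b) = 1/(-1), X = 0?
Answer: 4206930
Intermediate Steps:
D(z, b) = -1
n = -6 (n = 6*(0 - 1) = 6*(-1) = -6)
k = 7705 (k = (-1 - 66)*(-55 - 60) = -67*(-115) = 7705)
(k*(-91))*n = (7705*(-91))*(-6) = -701155*(-6) = 4206930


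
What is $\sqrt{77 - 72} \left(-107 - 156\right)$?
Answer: $- 263 \sqrt{5} \approx -588.09$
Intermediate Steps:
$\sqrt{77 - 72} \left(-107 - 156\right) = \sqrt{5} \left(-263\right) = - 263 \sqrt{5}$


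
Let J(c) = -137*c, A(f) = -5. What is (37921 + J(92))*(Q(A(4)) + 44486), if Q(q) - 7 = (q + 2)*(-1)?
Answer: 1126505232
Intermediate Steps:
Q(q) = 5 - q (Q(q) = 7 + (q + 2)*(-1) = 7 + (2 + q)*(-1) = 7 + (-2 - q) = 5 - q)
(37921 + J(92))*(Q(A(4)) + 44486) = (37921 - 137*92)*((5 - 1*(-5)) + 44486) = (37921 - 12604)*((5 + 5) + 44486) = 25317*(10 + 44486) = 25317*44496 = 1126505232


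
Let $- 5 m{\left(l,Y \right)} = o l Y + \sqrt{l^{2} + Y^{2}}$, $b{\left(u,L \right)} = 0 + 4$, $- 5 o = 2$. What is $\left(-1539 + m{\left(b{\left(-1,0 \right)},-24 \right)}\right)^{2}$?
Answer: $\frac{1495151689}{625} + \frac{309336 \sqrt{37}}{125} \approx 2.4073 \cdot 10^{6}$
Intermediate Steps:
$o = - \frac{2}{5}$ ($o = \left(- \frac{1}{5}\right) 2 = - \frac{2}{5} \approx -0.4$)
$b{\left(u,L \right)} = 4$
$m{\left(l,Y \right)} = - \frac{\sqrt{Y^{2} + l^{2}}}{5} + \frac{2 Y l}{25}$ ($m{\left(l,Y \right)} = - \frac{- \frac{2 l}{5} Y + \sqrt{l^{2} + Y^{2}}}{5} = - \frac{- \frac{2 Y l}{5} + \sqrt{Y^{2} + l^{2}}}{5} = - \frac{\sqrt{Y^{2} + l^{2}} - \frac{2 Y l}{5}}{5} = - \frac{\sqrt{Y^{2} + l^{2}}}{5} + \frac{2 Y l}{25}$)
$\left(-1539 + m{\left(b{\left(-1,0 \right)},-24 \right)}\right)^{2} = \left(-1539 - \left(\frac{192}{25} + \frac{\sqrt{\left(-24\right)^{2} + 4^{2}}}{5}\right)\right)^{2} = \left(-1539 - \left(\frac{192}{25} + \frac{\sqrt{576 + 16}}{5}\right)\right)^{2} = \left(-1539 - \left(\frac{192}{25} + \frac{\sqrt{592}}{5}\right)\right)^{2} = \left(-1539 - \left(\frac{192}{25} + \frac{4 \sqrt{37}}{5}\right)\right)^{2} = \left(- \frac{38667}{25} - \frac{4 \sqrt{37}}{5}\right)^{2}$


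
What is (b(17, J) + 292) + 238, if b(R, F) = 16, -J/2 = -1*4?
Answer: 546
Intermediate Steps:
J = 8 (J = -(-2)*4 = -2*(-4) = 8)
(b(17, J) + 292) + 238 = (16 + 292) + 238 = 308 + 238 = 546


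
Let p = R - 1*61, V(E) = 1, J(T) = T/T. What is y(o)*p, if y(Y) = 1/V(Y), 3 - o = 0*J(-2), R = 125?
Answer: 64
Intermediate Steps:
J(T) = 1
o = 3 (o = 3 - 0 = 3 - 1*0 = 3 + 0 = 3)
p = 64 (p = 125 - 1*61 = 125 - 61 = 64)
y(Y) = 1 (y(Y) = 1/1 = 1)
y(o)*p = 1*64 = 64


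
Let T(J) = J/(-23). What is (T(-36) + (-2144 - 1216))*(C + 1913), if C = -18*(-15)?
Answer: -168623652/23 ≈ -7.3315e+6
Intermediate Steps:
T(J) = -J/23 (T(J) = J*(-1/23) = -J/23)
C = 270
(T(-36) + (-2144 - 1216))*(C + 1913) = (-1/23*(-36) + (-2144 - 1216))*(270 + 1913) = (36/23 - 3360)*2183 = -77244/23*2183 = -168623652/23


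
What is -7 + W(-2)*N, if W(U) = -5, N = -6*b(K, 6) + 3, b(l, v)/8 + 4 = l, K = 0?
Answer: -982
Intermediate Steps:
b(l, v) = -32 + 8*l
N = 195 (N = -6*(-32 + 8*0) + 3 = -6*(-32 + 0) + 3 = -6*(-32) + 3 = 192 + 3 = 195)
-7 + W(-2)*N = -7 - 5*195 = -7 - 975 = -982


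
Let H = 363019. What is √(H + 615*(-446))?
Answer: √88729 ≈ 297.87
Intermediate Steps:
√(H + 615*(-446)) = √(363019 + 615*(-446)) = √(363019 - 274290) = √88729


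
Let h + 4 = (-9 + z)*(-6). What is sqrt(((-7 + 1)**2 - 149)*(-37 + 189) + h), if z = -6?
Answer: I*sqrt(17090) ≈ 130.73*I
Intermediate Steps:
h = 86 (h = -4 + (-9 - 6)*(-6) = -4 - 15*(-6) = -4 + 90 = 86)
sqrt(((-7 + 1)**2 - 149)*(-37 + 189) + h) = sqrt(((-7 + 1)**2 - 149)*(-37 + 189) + 86) = sqrt(((-6)**2 - 149)*152 + 86) = sqrt((36 - 149)*152 + 86) = sqrt(-113*152 + 86) = sqrt(-17176 + 86) = sqrt(-17090) = I*sqrt(17090)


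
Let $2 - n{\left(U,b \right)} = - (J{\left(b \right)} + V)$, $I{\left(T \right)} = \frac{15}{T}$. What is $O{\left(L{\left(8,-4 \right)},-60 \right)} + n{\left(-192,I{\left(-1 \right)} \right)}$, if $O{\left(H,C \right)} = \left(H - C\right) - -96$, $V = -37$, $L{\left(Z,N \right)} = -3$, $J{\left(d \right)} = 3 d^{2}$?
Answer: $793$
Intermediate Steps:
$O{\left(H,C \right)} = 96 + H - C$ ($O{\left(H,C \right)} = \left(H - C\right) + 96 = 96 + H - C$)
$n{\left(U,b \right)} = -35 + 3 b^{2}$ ($n{\left(U,b \right)} = 2 - - (3 b^{2} - 37) = 2 - - (-37 + 3 b^{2}) = 2 - \left(37 - 3 b^{2}\right) = 2 + \left(-37 + 3 b^{2}\right) = -35 + 3 b^{2}$)
$O{\left(L{\left(8,-4 \right)},-60 \right)} + n{\left(-192,I{\left(-1 \right)} \right)} = \left(96 - 3 - -60\right) - \left(35 - 3 \left(\frac{15}{-1}\right)^{2}\right) = \left(96 - 3 + 60\right) - \left(35 - 3 \left(15 \left(-1\right)\right)^{2}\right) = 153 - \left(35 - 3 \left(-15\right)^{2}\right) = 153 + \left(-35 + 3 \cdot 225\right) = 153 + \left(-35 + 675\right) = 153 + 640 = 793$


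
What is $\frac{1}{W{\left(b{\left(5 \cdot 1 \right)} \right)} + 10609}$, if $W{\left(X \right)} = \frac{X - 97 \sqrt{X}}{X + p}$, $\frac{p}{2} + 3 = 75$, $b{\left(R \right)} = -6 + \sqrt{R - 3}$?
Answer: $\frac{138 + \sqrt{2}}{1464036 + 10610 \sqrt{2} - 97 i \sqrt{6 - \sqrt{2}}} \approx 9.426 \cdot 10^{-5} + 1.3238 \cdot 10^{-8} i$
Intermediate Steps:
$b{\left(R \right)} = -6 + \sqrt{-3 + R}$
$p = 144$ ($p = -6 + 2 \cdot 75 = -6 + 150 = 144$)
$W{\left(X \right)} = \frac{X - 97 \sqrt{X}}{144 + X}$ ($W{\left(X \right)} = \frac{X - 97 \sqrt{X}}{X + 144} = \frac{X - 97 \sqrt{X}}{144 + X}$)
$\frac{1}{W{\left(b{\left(5 \cdot 1 \right)} \right)} + 10609} = \frac{1}{\frac{\left(-6 + \sqrt{-3 + 5 \cdot 1}\right) - 97 \sqrt{-6 + \sqrt{-3 + 5 \cdot 1}}}{144 - \left(6 - \sqrt{-3 + 5 \cdot 1}\right)} + 10609} = \frac{1}{\frac{\left(-6 + \sqrt{-3 + 5}\right) - 97 \sqrt{-6 + \sqrt{-3 + 5}}}{144 - \left(6 - \sqrt{-3 + 5}\right)} + 10609} = \frac{1}{\frac{\left(-6 + \sqrt{2}\right) - 97 \sqrt{-6 + \sqrt{2}}}{144 - \left(6 - \sqrt{2}\right)} + 10609} = \frac{1}{\frac{-6 + \sqrt{2} - 97 \sqrt{-6 + \sqrt{2}}}{138 + \sqrt{2}} + 10609} = \frac{1}{10609 + \frac{-6 + \sqrt{2} - 97 \sqrt{-6 + \sqrt{2}}}{138 + \sqrt{2}}}$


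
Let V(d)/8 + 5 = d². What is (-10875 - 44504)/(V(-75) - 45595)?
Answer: 55379/635 ≈ 87.211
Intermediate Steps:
V(d) = -40 + 8*d²
(-10875 - 44504)/(V(-75) - 45595) = (-10875 - 44504)/((-40 + 8*(-75)²) - 45595) = -55379/((-40 + 8*5625) - 45595) = -55379/((-40 + 45000) - 45595) = -55379/(44960 - 45595) = -55379/(-635) = -55379*(-1/635) = 55379/635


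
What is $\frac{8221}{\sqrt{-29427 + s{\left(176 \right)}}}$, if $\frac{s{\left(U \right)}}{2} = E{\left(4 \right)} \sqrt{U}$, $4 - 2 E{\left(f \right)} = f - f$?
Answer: $- \frac{8221 i}{\sqrt{29427 - 16 \sqrt{11}}} \approx - 47.967 i$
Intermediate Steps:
$E{\left(f \right)} = 2$ ($E{\left(f \right)} = 2 - \frac{f - f}{2} = 2 - 0 = 2 + 0 = 2$)
$s{\left(U \right)} = 4 \sqrt{U}$ ($s{\left(U \right)} = 2 \cdot 2 \sqrt{U} = 4 \sqrt{U}$)
$\frac{8221}{\sqrt{-29427 + s{\left(176 \right)}}} = \frac{8221}{\sqrt{-29427 + 4 \sqrt{176}}} = \frac{8221}{\sqrt{-29427 + 4 \cdot 4 \sqrt{11}}} = \frac{8221}{\sqrt{-29427 + 16 \sqrt{11}}}$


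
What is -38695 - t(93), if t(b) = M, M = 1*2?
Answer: -38697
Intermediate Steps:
M = 2
t(b) = 2
-38695 - t(93) = -38695 - 1*2 = -38695 - 2 = -38697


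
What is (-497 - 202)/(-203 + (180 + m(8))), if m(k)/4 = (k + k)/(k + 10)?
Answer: 6291/175 ≈ 35.949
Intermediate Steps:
m(k) = 8*k/(10 + k) (m(k) = 4*((k + k)/(k + 10)) = 4*((2*k)/(10 + k)) = 4*(2*k/(10 + k)) = 8*k/(10 + k))
(-497 - 202)/(-203 + (180 + m(8))) = (-497 - 202)/(-203 + (180 + 8*8/(10 + 8))) = -699/(-203 + (180 + 8*8/18)) = -699/(-203 + (180 + 8*8*(1/18))) = -699/(-203 + (180 + 32/9)) = -699/(-203 + 1652/9) = -699/(-175/9) = -699*(-9/175) = 6291/175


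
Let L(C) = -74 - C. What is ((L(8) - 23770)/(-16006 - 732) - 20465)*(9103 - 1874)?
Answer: -1238036074911/8369 ≈ -1.4793e+8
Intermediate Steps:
((L(8) - 23770)/(-16006 - 732) - 20465)*(9103 - 1874) = (((-74 - 1*8) - 23770)/(-16006 - 732) - 20465)*(9103 - 1874) = (((-74 - 8) - 23770)/(-16738) - 20465)*7229 = ((-82 - 23770)*(-1/16738) - 20465)*7229 = (-23852*(-1/16738) - 20465)*7229 = (11926/8369 - 20465)*7229 = -171259659/8369*7229 = -1238036074911/8369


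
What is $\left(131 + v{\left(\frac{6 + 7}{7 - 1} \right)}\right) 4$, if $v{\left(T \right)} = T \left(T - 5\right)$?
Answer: $\frac{4495}{9} \approx 499.44$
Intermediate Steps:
$v{\left(T \right)} = T \left(-5 + T\right)$
$\left(131 + v{\left(\frac{6 + 7}{7 - 1} \right)}\right) 4 = \left(131 + \frac{6 + 7}{7 - 1} \left(-5 + \frac{6 + 7}{7 - 1}\right)\right) 4 = \left(131 + \frac{13}{6} \left(-5 + \frac{13}{6}\right)\right) 4 = \left(131 + 13 \cdot \frac{1}{6} \left(-5 + 13 \cdot \frac{1}{6}\right)\right) 4 = \left(131 + \frac{13 \left(-5 + \frac{13}{6}\right)}{6}\right) 4 = \left(131 + \frac{13}{6} \left(- \frac{17}{6}\right)\right) 4 = \left(131 - \frac{221}{36}\right) 4 = \frac{4495}{36} \cdot 4 = \frac{4495}{9}$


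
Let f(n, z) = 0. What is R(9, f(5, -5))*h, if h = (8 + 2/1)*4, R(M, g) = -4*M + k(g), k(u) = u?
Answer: -1440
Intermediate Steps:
R(M, g) = g - 4*M (R(M, g) = -4*M + g = g - 4*M)
h = 40 (h = (8 + 2*1)*4 = (8 + 2)*4 = 10*4 = 40)
R(9, f(5, -5))*h = (0 - 4*9)*40 = (0 - 36)*40 = -36*40 = -1440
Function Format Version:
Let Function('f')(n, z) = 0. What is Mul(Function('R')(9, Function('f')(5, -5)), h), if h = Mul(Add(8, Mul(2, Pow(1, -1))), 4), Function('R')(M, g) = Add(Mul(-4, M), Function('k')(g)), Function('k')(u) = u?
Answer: -1440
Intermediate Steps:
Function('R')(M, g) = Add(g, Mul(-4, M)) (Function('R')(M, g) = Add(Mul(-4, M), g) = Add(g, Mul(-4, M)))
h = 40 (h = Mul(Add(8, Mul(2, 1)), 4) = Mul(Add(8, 2), 4) = Mul(10, 4) = 40)
Mul(Function('R')(9, Function('f')(5, -5)), h) = Mul(Add(0, Mul(-4, 9)), 40) = Mul(Add(0, -36), 40) = Mul(-36, 40) = -1440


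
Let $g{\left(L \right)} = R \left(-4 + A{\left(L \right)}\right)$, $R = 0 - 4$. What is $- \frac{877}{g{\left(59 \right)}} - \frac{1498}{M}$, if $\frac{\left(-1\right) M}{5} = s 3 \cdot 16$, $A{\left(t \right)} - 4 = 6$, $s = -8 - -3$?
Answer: $\frac{2647}{75} \approx 35.293$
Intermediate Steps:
$s = -5$ ($s = -8 + 3 = -5$)
$A{\left(t \right)} = 10$ ($A{\left(t \right)} = 4 + 6 = 10$)
$M = 1200$ ($M = - 5 \left(-5\right) 3 \cdot 16 = - 5 \left(\left(-15\right) 16\right) = \left(-5\right) \left(-240\right) = 1200$)
$R = -4$
$g{\left(L \right)} = -24$ ($g{\left(L \right)} = - 4 \left(-4 + 10\right) = \left(-4\right) 6 = -24$)
$- \frac{877}{g{\left(59 \right)}} - \frac{1498}{M} = - \frac{877}{-24} - \frac{1498}{1200} = \left(-877\right) \left(- \frac{1}{24}\right) - \frac{749}{600} = \frac{877}{24} - \frac{749}{600} = \frac{2647}{75}$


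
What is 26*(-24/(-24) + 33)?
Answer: 884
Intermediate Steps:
26*(-24/(-24) + 33) = 26*(-24*(-1/24) + 33) = 26*(1 + 33) = 26*34 = 884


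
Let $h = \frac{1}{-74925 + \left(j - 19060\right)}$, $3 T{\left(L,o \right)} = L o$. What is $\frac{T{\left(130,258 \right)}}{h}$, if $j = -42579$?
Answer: $-1526785520$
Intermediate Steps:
$T{\left(L,o \right)} = \frac{L o}{3}$
$h = - \frac{1}{136564}$ ($h = \frac{1}{-74925 - 61639} = \frac{1}{-136564} = - \frac{1}{136564} \approx -7.3226 \cdot 10^{-6}$)
$\frac{T{\left(130,258 \right)}}{h} = \frac{\frac{1}{3} \cdot 130 \cdot 258}{- \frac{1}{136564}} = 11180 \left(-136564\right) = -1526785520$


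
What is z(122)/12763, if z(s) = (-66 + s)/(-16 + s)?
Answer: 28/676439 ≈ 4.1393e-5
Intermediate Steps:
z(s) = (-66 + s)/(-16 + s)
z(122)/12763 = ((-66 + 122)/(-16 + 122))/12763 = (56/106)*(1/12763) = ((1/106)*56)*(1/12763) = (28/53)*(1/12763) = 28/676439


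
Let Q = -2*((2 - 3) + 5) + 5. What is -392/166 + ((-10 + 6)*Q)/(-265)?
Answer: -52936/21995 ≈ -2.4067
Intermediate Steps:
Q = -3 (Q = -2*(-1 + 5) + 5 = -2*4 + 5 = -8 + 5 = -3)
-392/166 + ((-10 + 6)*Q)/(-265) = -392/166 + ((-10 + 6)*(-3))/(-265) = -392*1/166 - 4*(-3)*(-1/265) = -196/83 + 12*(-1/265) = -196/83 - 12/265 = -52936/21995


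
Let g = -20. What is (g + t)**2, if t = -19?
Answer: 1521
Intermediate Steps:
(g + t)**2 = (-20 - 19)**2 = (-39)**2 = 1521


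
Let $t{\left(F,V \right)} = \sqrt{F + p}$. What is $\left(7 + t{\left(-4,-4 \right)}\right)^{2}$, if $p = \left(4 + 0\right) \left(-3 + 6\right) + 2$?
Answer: $\left(7 + \sqrt{10}\right)^{2} \approx 103.27$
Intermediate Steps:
$p = 14$ ($p = 4 \cdot 3 + 2 = 12 + 2 = 14$)
$t{\left(F,V \right)} = \sqrt{14 + F}$ ($t{\left(F,V \right)} = \sqrt{F + 14} = \sqrt{14 + F}$)
$\left(7 + t{\left(-4,-4 \right)}\right)^{2} = \left(7 + \sqrt{14 - 4}\right)^{2} = \left(7 + \sqrt{10}\right)^{2}$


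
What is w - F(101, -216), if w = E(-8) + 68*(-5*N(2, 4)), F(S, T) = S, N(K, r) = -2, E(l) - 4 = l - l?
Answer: 583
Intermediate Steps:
E(l) = 4 (E(l) = 4 + (l - l) = 4 + 0 = 4)
w = 684 (w = 4 + 68*(-5*(-2)) = 4 + 68*10 = 4 + 680 = 684)
w - F(101, -216) = 684 - 1*101 = 684 - 101 = 583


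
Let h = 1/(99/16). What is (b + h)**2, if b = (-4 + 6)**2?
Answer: 169744/9801 ≈ 17.319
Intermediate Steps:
h = 16/99 (h = 1/(99*(1/16)) = 1/(99/16) = 16/99 ≈ 0.16162)
b = 4 (b = 2**2 = 4)
(b + h)**2 = (4 + 16/99)**2 = (412/99)**2 = 169744/9801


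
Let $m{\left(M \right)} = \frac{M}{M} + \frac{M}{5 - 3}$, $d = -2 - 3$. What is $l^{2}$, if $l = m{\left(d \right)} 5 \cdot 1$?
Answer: $\frac{225}{4} \approx 56.25$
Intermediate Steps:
$d = -5$
$m{\left(M \right)} = 1 + \frac{M}{2}$ ($m{\left(M \right)} = 1 + \frac{M}{5 - 3} = 1 + \frac{M}{2}$)
$l = - \frac{15}{2}$ ($l = \left(1 + \frac{1}{2} \left(-5\right)\right) 5 \cdot 1 = \left(1 - \frac{5}{2}\right) 5 = \left(- \frac{3}{2}\right) 5 = - \frac{15}{2} \approx -7.5$)
$l^{2} = \left(- \frac{15}{2}\right)^{2} = \frac{225}{4}$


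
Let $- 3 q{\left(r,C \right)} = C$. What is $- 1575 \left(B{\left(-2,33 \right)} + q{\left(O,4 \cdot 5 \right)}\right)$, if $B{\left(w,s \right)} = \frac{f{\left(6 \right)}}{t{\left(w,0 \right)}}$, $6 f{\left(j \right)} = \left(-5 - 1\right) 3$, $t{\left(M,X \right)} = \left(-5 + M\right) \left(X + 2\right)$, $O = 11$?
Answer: $\frac{20325}{2} \approx 10163.0$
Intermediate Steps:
$q{\left(r,C \right)} = - \frac{C}{3}$
$t{\left(M,X \right)} = \left(-5 + M\right) \left(2 + X\right)$
$f{\left(j \right)} = -3$ ($f{\left(j \right)} = \frac{\left(-5 - 1\right) 3}{6} = \frac{\left(-6\right) 3}{6} = \frac{1}{6} \left(-18\right) = -3$)
$B{\left(w,s \right)} = - \frac{3}{-10 + 2 w}$ ($B{\left(w,s \right)} = - \frac{3}{-10 - 0 + 2 w + w 0} = - \frac{3}{-10 + 0 + 2 w + 0} = - \frac{3}{-10 + 2 w}$)
$- 1575 \left(B{\left(-2,33 \right)} + q{\left(O,4 \cdot 5 \right)}\right) = - 1575 \left(- \frac{3}{-10 + 2 \left(-2\right)} - \frac{4 \cdot 5}{3}\right) = - 1575 \left(- \frac{3}{-10 - 4} - \frac{20}{3}\right) = - 1575 \left(- \frac{3}{-14} - \frac{20}{3}\right) = - 1575 \left(\left(-3\right) \left(- \frac{1}{14}\right) - \frac{20}{3}\right) = - 1575 \left(\frac{3}{14} - \frac{20}{3}\right) = \left(-1575\right) \left(- \frac{271}{42}\right) = \frac{20325}{2}$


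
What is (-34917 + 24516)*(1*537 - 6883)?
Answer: 66004746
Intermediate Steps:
(-34917 + 24516)*(1*537 - 6883) = -10401*(537 - 6883) = -10401*(-6346) = 66004746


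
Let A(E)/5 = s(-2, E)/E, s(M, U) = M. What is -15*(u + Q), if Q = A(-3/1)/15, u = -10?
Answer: 440/3 ≈ 146.67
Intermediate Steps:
A(E) = -10/E (A(E) = 5*(-2/E) = -10/E)
Q = 2/9 (Q = -10/((-3/1))/15 = -10/((-3*1))*(1/15) = -10/(-3)*(1/15) = -10*(-1/3)*(1/15) = (10/3)*(1/15) = 2/9 ≈ 0.22222)
-15*(u + Q) = -15*(-10 + 2/9) = -15*(-88/9) = 440/3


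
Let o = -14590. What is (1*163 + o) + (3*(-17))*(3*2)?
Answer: -14733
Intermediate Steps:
(1*163 + o) + (3*(-17))*(3*2) = (1*163 - 14590) + (3*(-17))*(3*2) = (163 - 14590) - 51*6 = -14427 - 306 = -14733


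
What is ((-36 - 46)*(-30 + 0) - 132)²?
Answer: 5419584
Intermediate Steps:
((-36 - 46)*(-30 + 0) - 132)² = (-82*(-30) - 132)² = (2460 - 132)² = 2328² = 5419584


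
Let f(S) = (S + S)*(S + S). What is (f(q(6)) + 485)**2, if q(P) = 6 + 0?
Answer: 395641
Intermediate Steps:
q(P) = 6
f(S) = 4*S**2 (f(S) = (2*S)*(2*S) = 4*S**2)
(f(q(6)) + 485)**2 = (4*6**2 + 485)**2 = (4*36 + 485)**2 = (144 + 485)**2 = 629**2 = 395641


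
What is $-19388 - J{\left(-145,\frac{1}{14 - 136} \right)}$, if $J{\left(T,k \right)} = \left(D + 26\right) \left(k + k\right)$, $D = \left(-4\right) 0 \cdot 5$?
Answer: $- \frac{1182642}{61} \approx -19388.0$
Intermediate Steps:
$D = 0$ ($D = 0 \cdot 5 = 0$)
$J{\left(T,k \right)} = 52 k$ ($J{\left(T,k \right)} = \left(0 + 26\right) \left(k + k\right) = 26 \cdot 2 k = 52 k$)
$-19388 - J{\left(-145,\frac{1}{14 - 136} \right)} = -19388 - \frac{52}{14 - 136} = -19388 - \frac{52}{-122} = -19388 - 52 \left(- \frac{1}{122}\right) = -19388 - - \frac{26}{61} = -19388 + \frac{26}{61} = - \frac{1182642}{61}$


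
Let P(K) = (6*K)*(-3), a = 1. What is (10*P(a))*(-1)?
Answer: 180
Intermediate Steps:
P(K) = -18*K
(10*P(a))*(-1) = (10*(-18*1))*(-1) = (10*(-18))*(-1) = -180*(-1) = 180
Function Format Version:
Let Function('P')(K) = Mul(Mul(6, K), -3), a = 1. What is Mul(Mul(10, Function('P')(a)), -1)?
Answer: 180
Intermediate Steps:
Function('P')(K) = Mul(-18, K)
Mul(Mul(10, Function('P')(a)), -1) = Mul(Mul(10, Mul(-18, 1)), -1) = Mul(Mul(10, -18), -1) = Mul(-180, -1) = 180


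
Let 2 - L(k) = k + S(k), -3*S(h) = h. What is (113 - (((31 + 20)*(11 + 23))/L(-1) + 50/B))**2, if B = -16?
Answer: 18258529/64 ≈ 2.8529e+5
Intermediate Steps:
S(h) = -h/3
L(k) = 2 - 2*k/3 (L(k) = 2 - (k - k/3) = 2 - 2*k/3)
(113 - (((31 + 20)*(11 + 23))/L(-1) + 50/B))**2 = (113 - (((31 + 20)*(11 + 23))/(2 - 2/3*(-1)) + 50/(-16)))**2 = (113 - ((51*34)/(2 + 2/3) + 50*(-1/16)))**2 = (113 - (1734/(8/3) - 25/8))**2 = (113 - (1734*(3/8) - 25/8))**2 = (113 - (2601/4 - 25/8))**2 = (113 - 1*5177/8)**2 = (113 - 5177/8)**2 = (-4273/8)**2 = 18258529/64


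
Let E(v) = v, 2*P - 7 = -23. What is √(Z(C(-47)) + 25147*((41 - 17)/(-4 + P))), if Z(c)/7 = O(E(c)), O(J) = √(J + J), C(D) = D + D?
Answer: √(-50294 + 14*I*√47) ≈ 0.214 + 224.26*I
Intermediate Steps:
P = -8 (P = 7/2 + (½)*(-23) = 7/2 - 23/2 = -8)
C(D) = 2*D
O(J) = √2*√J (O(J) = √(2*J) = √2*√J)
Z(c) = 7*√2*√c (Z(c) = 7*(√2*√c) = 7*√2*√c)
√(Z(C(-47)) + 25147*((41 - 17)/(-4 + P))) = √(7*√2*√(2*(-47)) + 25147*((41 - 17)/(-4 - 8))) = √(7*√2*√(-94) + 25147*(24/(-12))) = √(7*√2*(I*√94) + 25147*(24*(-1/12))) = √(14*I*√47 + 25147*(-2)) = √(14*I*√47 - 50294) = √(-50294 + 14*I*√47)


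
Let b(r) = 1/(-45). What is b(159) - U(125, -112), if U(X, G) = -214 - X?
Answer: 15254/45 ≈ 338.98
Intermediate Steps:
b(r) = -1/45
b(159) - U(125, -112) = -1/45 - (-214 - 1*125) = -1/45 - (-214 - 125) = -1/45 - 1*(-339) = -1/45 + 339 = 15254/45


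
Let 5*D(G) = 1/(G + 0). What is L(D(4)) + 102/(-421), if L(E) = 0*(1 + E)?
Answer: -102/421 ≈ -0.24228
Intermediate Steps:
D(G) = 1/(5*G) (D(G) = 1/(5*(G + 0)) = 1/(5*G))
L(E) = 0
L(D(4)) + 102/(-421) = 0 + 102/(-421) = 0 + 102*(-1/421) = 0 - 102/421 = -102/421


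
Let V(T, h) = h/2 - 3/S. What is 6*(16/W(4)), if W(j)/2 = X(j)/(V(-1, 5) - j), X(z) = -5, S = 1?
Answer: 216/5 ≈ 43.200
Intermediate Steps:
V(T, h) = -3 + h/2 (V(T, h) = h/2 - 3/1 = h*(1/2) - 3*1 = h/2 - 3 = -3 + h/2)
W(j) = -10/(-1/2 - j) (W(j) = 2*(-5/((-3 + (1/2)*5) - j)) = 2*(-5/((-3 + 5/2) - j)) = 2*(-5/(-1/2 - j)) = -10/(-1/2 - j))
6*(16/W(4)) = 6*(16/((20/(1 + 2*4)))) = 6*(16/((20/(1 + 8)))) = 6*(16/((20/9))) = 6*(16/((20*(1/9)))) = 6*(16/(20/9)) = 6*(16*(9/20)) = 6*(36/5) = 216/5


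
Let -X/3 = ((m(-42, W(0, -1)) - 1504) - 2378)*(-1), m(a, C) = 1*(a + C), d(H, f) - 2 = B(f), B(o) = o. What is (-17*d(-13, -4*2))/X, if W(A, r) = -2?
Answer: -17/1963 ≈ -0.0086602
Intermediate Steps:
d(H, f) = 2 + f
m(a, C) = C + a (m(a, C) = 1*(C + a) = C + a)
X = -11778 (X = -3*(((-2 - 42) - 1504) - 2378)*(-1) = -3*((-44 - 1504) - 2378)*(-1) = -3*(-1548 - 2378)*(-1) = -(-11778)*(-1) = -3*3926 = -11778)
(-17*d(-13, -4*2))/X = -17*(2 - 4*2)/(-11778) = -17*(2 - 8)*(-1/11778) = -17*(-6)*(-1/11778) = 102*(-1/11778) = -17/1963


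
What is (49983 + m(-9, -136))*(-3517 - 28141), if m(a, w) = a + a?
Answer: -1581791970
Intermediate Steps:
m(a, w) = 2*a
(49983 + m(-9, -136))*(-3517 - 28141) = (49983 + 2*(-9))*(-3517 - 28141) = (49983 - 18)*(-31658) = 49965*(-31658) = -1581791970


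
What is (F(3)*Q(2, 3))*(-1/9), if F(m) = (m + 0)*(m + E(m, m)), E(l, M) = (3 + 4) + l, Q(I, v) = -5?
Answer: 65/3 ≈ 21.667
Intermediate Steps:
E(l, M) = 7 + l
F(m) = m*(7 + 2*m) (F(m) = (m + 0)*(m + (7 + m)) = m*(7 + 2*m))
(F(3)*Q(2, 3))*(-1/9) = ((3*(7 + 2*3))*(-5))*(-1/9) = ((3*(7 + 6))*(-5))*(-1*⅑) = ((3*13)*(-5))*(-⅑) = (39*(-5))*(-⅑) = -195*(-⅑) = 65/3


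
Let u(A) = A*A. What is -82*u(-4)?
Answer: -1312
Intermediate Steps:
u(A) = A**2
-82*u(-4) = -82*(-4)**2 = -82*16 = -1312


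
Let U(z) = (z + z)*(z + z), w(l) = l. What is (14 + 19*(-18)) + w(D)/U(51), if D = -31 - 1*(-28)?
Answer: -1137505/3468 ≈ -328.00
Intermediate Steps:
D = -3 (D = -31 + 28 = -3)
U(z) = 4*z² (U(z) = (2*z)*(2*z) = 4*z²)
(14 + 19*(-18)) + w(D)/U(51) = (14 + 19*(-18)) - 3/(4*51²) = (14 - 342) - 3/(4*2601) = -328 - 3/10404 = -328 - 3*1/10404 = -328 - 1/3468 = -1137505/3468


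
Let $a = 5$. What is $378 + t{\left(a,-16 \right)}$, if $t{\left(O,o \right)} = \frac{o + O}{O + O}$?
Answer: $\frac{3769}{10} \approx 376.9$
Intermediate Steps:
$t{\left(O,o \right)} = \frac{O + o}{2 O}$
$378 + t{\left(a,-16 \right)} = 378 + \frac{5 - 16}{2 \cdot 5} = 378 + \frac{1}{2} \cdot \frac{1}{5} \left(-11\right) = 378 - \frac{11}{10} = \frac{3769}{10}$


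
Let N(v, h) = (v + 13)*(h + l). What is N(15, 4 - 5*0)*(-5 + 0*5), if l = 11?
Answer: -2100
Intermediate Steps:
N(v, h) = (11 + h)*(13 + v) (N(v, h) = (v + 13)*(h + 11) = (13 + v)*(11 + h) = (11 + h)*(13 + v))
N(15, 4 - 5*0)*(-5 + 0*5) = (143 + 11*15 + 13*(4 - 5*0) + (4 - 5*0)*15)*(-5 + 0*5) = (143 + 165 + 13*(4 + 0) + (4 + 0)*15)*(-5 + 0) = (143 + 165 + 13*4 + 4*15)*(-5) = (143 + 165 + 52 + 60)*(-5) = 420*(-5) = -2100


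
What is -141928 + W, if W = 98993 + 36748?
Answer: -6187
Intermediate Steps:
W = 135741
-141928 + W = -141928 + 135741 = -6187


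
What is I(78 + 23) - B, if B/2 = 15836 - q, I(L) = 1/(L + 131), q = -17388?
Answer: -15415935/232 ≈ -66448.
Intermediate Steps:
I(L) = 1/(131 + L)
B = 66448 (B = 2*(15836 - 1*(-17388)) = 2*(15836 + 17388) = 2*33224 = 66448)
I(78 + 23) - B = 1/(131 + (78 + 23)) - 1*66448 = 1/(131 + 101) - 66448 = 1/232 - 66448 = -15415935/232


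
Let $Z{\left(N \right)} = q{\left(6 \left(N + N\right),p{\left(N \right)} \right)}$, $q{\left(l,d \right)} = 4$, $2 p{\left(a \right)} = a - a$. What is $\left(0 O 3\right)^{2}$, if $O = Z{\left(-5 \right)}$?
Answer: $0$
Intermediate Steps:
$p{\left(a \right)} = 0$ ($p{\left(a \right)} = \frac{a - a}{2} = \frac{1}{2} \cdot 0 = 0$)
$Z{\left(N \right)} = 4$
$O = 4$
$\left(0 O 3\right)^{2} = \left(0 \cdot 4 \cdot 3\right)^{2} = \left(0 \cdot 3\right)^{2} = 0^{2} = 0$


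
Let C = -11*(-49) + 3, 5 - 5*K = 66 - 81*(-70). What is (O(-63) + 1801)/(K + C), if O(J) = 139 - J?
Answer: -10015/3021 ≈ -3.3151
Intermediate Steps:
K = -5731/5 (K = 1 - (66 - 81*(-70))/5 = 1 - (66 + 5670)/5 = 1 - 1/5*5736 = 1 - 5736/5 = -5731/5 ≈ -1146.2)
C = 542 (C = 539 + 3 = 542)
(O(-63) + 1801)/(K + C) = ((139 - 1*(-63)) + 1801)/(-5731/5 + 542) = ((139 + 63) + 1801)/(-3021/5) = (202 + 1801)*(-5/3021) = 2003*(-5/3021) = -10015/3021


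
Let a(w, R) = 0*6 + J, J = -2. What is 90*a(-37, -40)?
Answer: -180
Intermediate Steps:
a(w, R) = -2 (a(w, R) = 0*6 - 2 = 0 - 2 = -2)
90*a(-37, -40) = 90*(-2) = -180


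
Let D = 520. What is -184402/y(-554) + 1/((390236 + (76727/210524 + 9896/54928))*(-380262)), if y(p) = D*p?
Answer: 4944153181956835173866567/7723949028064337209928280 ≈ 0.64011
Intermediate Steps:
y(p) = 520*p
-184402/y(-554) + 1/((390236 + (76727/210524 + 9896/54928))*(-380262)) = -184402/(520*(-554)) + 1/((390236 + (76727/210524 + 9896/54928))*(-380262)) = -184402/(-288080) - 1/380262/(390236 + (76727*(1/210524) + 9896*(1/54928))) = -184402*(-1/288080) - 1/380262/(390236 + (76727/210524 + 1237/6866)) = 92201/144040 - 1/380262/(390236 + 393612885/722728892) = 92201/144040 - 1/380262/(282035225511397/722728892) = 92201/144040 + (722728892/282035225511397)*(-1/380262) = 92201/144040 - 361364446/53623639461707423007 = 4944153181956835173866567/7723949028064337209928280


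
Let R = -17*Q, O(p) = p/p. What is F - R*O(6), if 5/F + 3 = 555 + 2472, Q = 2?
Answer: 102821/3024 ≈ 34.002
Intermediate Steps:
O(p) = 1
F = 5/3024 (F = 5/(-3 + (555 + 2472)) = 5/(-3 + 3027) = 5/3024 ≈ 0.0016534)
R = -34 (R = -17*2 = -34)
F - R*O(6) = 5/3024 - (-34) = 5/3024 - 1*(-34) = 5/3024 + 34 = 102821/3024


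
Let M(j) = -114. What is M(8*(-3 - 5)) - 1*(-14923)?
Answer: 14809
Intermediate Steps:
M(8*(-3 - 5)) - 1*(-14923) = -114 - 1*(-14923) = -114 + 14923 = 14809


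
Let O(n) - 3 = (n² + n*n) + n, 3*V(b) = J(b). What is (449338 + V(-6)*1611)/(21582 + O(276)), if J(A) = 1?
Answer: 449875/174213 ≈ 2.5823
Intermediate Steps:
V(b) = ⅓ (V(b) = (⅓)*1 = ⅓)
O(n) = 3 + n + 2*n² (O(n) = 3 + ((n² + n*n) + n) = 3 + ((n² + n²) + n) = 3 + (2*n² + n) = 3 + (n + 2*n²) = 3 + n + 2*n²)
(449338 + V(-6)*1611)/(21582 + O(276)) = (449338 + (⅓)*1611)/(21582 + (3 + 276 + 2*276²)) = (449338 + 537)/(21582 + (3 + 276 + 2*76176)) = 449875/(21582 + (3 + 276 + 152352)) = 449875/(21582 + 152631) = 449875/174213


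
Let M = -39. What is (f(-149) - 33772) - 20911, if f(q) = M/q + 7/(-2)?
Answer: -16296499/298 ≈ -54686.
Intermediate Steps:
f(q) = -7/2 - 39/q (f(q) = -39/q + 7/(-2) = -39/q + 7*(-1/2) = -39/q - 7/2 = -7/2 - 39/q)
(f(-149) - 33772) - 20911 = ((-7/2 - 39/(-149)) - 33772) - 20911 = ((-7/2 - 39*(-1/149)) - 33772) - 20911 = ((-7/2 + 39/149) - 33772) - 20911 = (-965/298 - 33772) - 20911 = -10065021/298 - 20911 = -16296499/298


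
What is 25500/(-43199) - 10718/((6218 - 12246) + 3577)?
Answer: 400506382/105880749 ≈ 3.7826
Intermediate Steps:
25500/(-43199) - 10718/((6218 - 12246) + 3577) = 25500*(-1/43199) - 10718/(-6028 + 3577) = -25500/43199 - 10718/(-2451) = -25500/43199 - 10718*(-1/2451) = -25500/43199 + 10718/2451 = 400506382/105880749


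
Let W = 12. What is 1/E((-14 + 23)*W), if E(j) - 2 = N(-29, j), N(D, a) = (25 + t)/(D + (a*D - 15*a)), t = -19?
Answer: 4781/9556 ≈ 0.50031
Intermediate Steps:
N(D, a) = 6/(D - 15*a + D*a) (N(D, a) = (25 - 19)/(D + (a*D - 15*a)) = 6/(D + (D*a - 15*a)) = 6/(D + (-15*a + D*a)) = 6/(D - 15*a + D*a))
E(j) = 2 + 6/(-29 - 44*j) (E(j) = 2 + 6/(-29 - 15*j - 29*j) = 2 + 6/(-29 - 44*j))
1/E((-14 + 23)*W) = 1/(4*(13 + 22*((-14 + 23)*12))/(29 + 44*((-14 + 23)*12))) = 1/(4*(13 + 22*(9*12))/(29 + 44*(9*12))) = 1/(4*(13 + 22*108)/(29 + 44*108)) = 1/(4*(13 + 2376)/(29 + 4752)) = 1/(4*2389/4781) = 1/(4*(1/4781)*2389) = 1/(9556/4781) = 4781/9556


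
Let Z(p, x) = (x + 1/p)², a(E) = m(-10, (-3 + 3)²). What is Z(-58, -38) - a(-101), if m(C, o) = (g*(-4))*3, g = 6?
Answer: 5104233/3364 ≈ 1517.3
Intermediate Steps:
m(C, o) = -72 (m(C, o) = (6*(-4))*3 = -24*3 = -72)
a(E) = -72
Z(-58, -38) - a(-101) = (1 - 58*(-38))²/(-58)² - 1*(-72) = (1 + 2204)²/3364 + 72 = (1/3364)*2205² + 72 = (1/3364)*4862025 + 72 = 4862025/3364 + 72 = 5104233/3364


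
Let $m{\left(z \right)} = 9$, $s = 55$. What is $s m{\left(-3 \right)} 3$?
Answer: $1485$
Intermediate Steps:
$s m{\left(-3 \right)} 3 = 55 \cdot 9 \cdot 3 = 495 \cdot 3 = 1485$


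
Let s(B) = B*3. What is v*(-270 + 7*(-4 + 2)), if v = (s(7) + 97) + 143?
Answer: -74124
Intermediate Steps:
s(B) = 3*B
v = 261 (v = (3*7 + 97) + 143 = (21 + 97) + 143 = 118 + 143 = 261)
v*(-270 + 7*(-4 + 2)) = 261*(-270 + 7*(-4 + 2)) = 261*(-270 + 7*(-2)) = 261*(-270 - 14) = 261*(-284) = -74124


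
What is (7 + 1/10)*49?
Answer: 3479/10 ≈ 347.90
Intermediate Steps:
(7 + 1/10)*49 = (71/10)*49 = 3479/10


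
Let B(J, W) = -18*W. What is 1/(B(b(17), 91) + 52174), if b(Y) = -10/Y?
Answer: 1/50536 ≈ 1.9788e-5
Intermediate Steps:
1/(B(b(17), 91) + 52174) = 1/(-18*91 + 52174) = 1/(-1638 + 52174) = 1/50536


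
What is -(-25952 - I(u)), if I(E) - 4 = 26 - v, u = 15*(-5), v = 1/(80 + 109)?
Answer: 4910597/189 ≈ 25982.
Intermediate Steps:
v = 1/189 ≈ 0.0052910
u = -75
I(E) = 5669/189 (I(E) = 4 + (26 - 1*1/189) = 4 + (26 - 1/189) = 4 + 4913/189 = 5669/189)
-(-25952 - I(u)) = -(-25952 - 1*5669/189) = -(-25952 - 5669/189) = -1*(-4910597/189) = 4910597/189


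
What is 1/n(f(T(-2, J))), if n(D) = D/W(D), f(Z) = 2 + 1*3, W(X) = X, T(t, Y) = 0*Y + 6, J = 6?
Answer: 1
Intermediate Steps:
T(t, Y) = 6 (T(t, Y) = 0 + 6 = 6)
f(Z) = 5 (f(Z) = 2 + 3 = 5)
n(D) = 1 (n(D) = D/D = 1)
1/n(f(T(-2, J))) = 1/1 = 1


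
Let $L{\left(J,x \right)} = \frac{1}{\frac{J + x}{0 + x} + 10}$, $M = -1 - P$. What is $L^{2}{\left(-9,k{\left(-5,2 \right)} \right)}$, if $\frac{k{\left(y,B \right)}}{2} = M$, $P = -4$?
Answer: $\frac{4}{361} \approx 0.01108$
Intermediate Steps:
$M = 3$ ($M = -1 - -4 = -1 + 4 = 3$)
$k{\left(y,B \right)} = 6$ ($k{\left(y,B \right)} = 2 \cdot 3 = 6$)
$L{\left(J,x \right)} = \frac{1}{10 + \frac{J + x}{x}}$ ($L{\left(J,x \right)} = \frac{1}{\frac{J + x}{x} + 10} = \frac{1}{10 + \frac{J + x}{x}}$)
$L^{2}{\left(-9,k{\left(-5,2 \right)} \right)} = \left(\frac{6}{-9 + 11 \cdot 6}\right)^{2} = \left(\frac{6}{-9 + 66}\right)^{2} = \left(\frac{6}{57}\right)^{2} = \left(6 \cdot \frac{1}{57}\right)^{2} = \left(\frac{2}{19}\right)^{2} = \frac{4}{361}$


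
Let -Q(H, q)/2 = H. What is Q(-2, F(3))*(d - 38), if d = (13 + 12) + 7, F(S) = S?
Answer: -24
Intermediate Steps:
Q(H, q) = -2*H
d = 32 (d = 25 + 7 = 32)
Q(-2, F(3))*(d - 38) = (-2*(-2))*(32 - 38) = 4*(-6) = -24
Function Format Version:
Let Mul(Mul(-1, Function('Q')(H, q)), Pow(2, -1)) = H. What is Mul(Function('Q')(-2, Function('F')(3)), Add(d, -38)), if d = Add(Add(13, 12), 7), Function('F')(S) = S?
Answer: -24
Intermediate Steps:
Function('Q')(H, q) = Mul(-2, H)
d = 32 (d = Add(25, 7) = 32)
Mul(Function('Q')(-2, Function('F')(3)), Add(d, -38)) = Mul(Mul(-2, -2), Add(32, -38)) = Mul(4, -6) = -24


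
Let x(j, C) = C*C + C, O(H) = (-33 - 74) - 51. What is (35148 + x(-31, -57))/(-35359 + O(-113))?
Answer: -12780/11839 ≈ -1.0795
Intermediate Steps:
O(H) = -158 (O(H) = -107 - 51 = -158)
x(j, C) = C + C**2 (x(j, C) = C**2 + C = C + C**2)
(35148 + x(-31, -57))/(-35359 + O(-113)) = (35148 - 57*(1 - 57))/(-35359 - 158) = (35148 - 57*(-56))/(-35517) = (35148 + 3192)*(-1/35517) = 38340*(-1/35517) = -12780/11839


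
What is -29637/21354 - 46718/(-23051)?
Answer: 14973985/23439574 ≈ 0.63883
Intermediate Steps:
-29637/21354 - 46718/(-23051) = -29637*1/21354 - 46718*(-1/23051) = -9879/7118 + 6674/3293 = 14973985/23439574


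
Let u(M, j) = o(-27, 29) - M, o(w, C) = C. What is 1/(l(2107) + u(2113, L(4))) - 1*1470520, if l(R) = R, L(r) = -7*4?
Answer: -33821959/23 ≈ -1.4705e+6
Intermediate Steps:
L(r) = -28
u(M, j) = 29 - M
1/(l(2107) + u(2113, L(4))) - 1*1470520 = 1/(2107 + (29 - 1*2113)) - 1*1470520 = 1/(2107 + (29 - 2113)) - 1470520 = 1/(2107 - 2084) - 1470520 = 1/23 - 1470520 = -33821959/23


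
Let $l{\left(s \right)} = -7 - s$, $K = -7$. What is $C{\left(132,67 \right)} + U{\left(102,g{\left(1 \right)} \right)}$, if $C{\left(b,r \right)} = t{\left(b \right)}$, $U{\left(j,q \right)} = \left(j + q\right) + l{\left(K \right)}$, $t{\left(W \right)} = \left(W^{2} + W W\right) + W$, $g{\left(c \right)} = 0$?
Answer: $35082$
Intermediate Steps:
$t{\left(W \right)} = W + 2 W^{2}$ ($t{\left(W \right)} = \left(W^{2} + W^{2}\right) + W = 2 W^{2} + W = W + 2 W^{2}$)
$U{\left(j,q \right)} = j + q$ ($U{\left(j,q \right)} = \left(j + q\right) - 0 = \left(j + q\right) + \left(-7 + 7\right) = \left(j + q\right) + 0 = j + q$)
$C{\left(b,r \right)} = b \left(1 + 2 b\right)$
$C{\left(132,67 \right)} + U{\left(102,g{\left(1 \right)} \right)} = 132 \left(1 + 2 \cdot 132\right) + \left(102 + 0\right) = 132 \left(1 + 264\right) + 102 = 132 \cdot 265 + 102 = 34980 + 102 = 35082$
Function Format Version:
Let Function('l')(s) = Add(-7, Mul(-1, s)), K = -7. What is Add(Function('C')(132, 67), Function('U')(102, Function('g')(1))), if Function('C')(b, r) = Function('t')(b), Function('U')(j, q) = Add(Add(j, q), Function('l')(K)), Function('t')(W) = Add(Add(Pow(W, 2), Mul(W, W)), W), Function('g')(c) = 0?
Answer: 35082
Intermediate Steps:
Function('t')(W) = Add(W, Mul(2, Pow(W, 2))) (Function('t')(W) = Add(Add(Pow(W, 2), Pow(W, 2)), W) = Add(Mul(2, Pow(W, 2)), W) = Add(W, Mul(2, Pow(W, 2))))
Function('U')(j, q) = Add(j, q) (Function('U')(j, q) = Add(Add(j, q), Add(-7, Mul(-1, -7))) = Add(Add(j, q), Add(-7, 7)) = Add(Add(j, q), 0) = Add(j, q))
Function('C')(b, r) = Mul(b, Add(1, Mul(2, b)))
Add(Function('C')(132, 67), Function('U')(102, Function('g')(1))) = Add(Mul(132, Add(1, Mul(2, 132))), Add(102, 0)) = Add(Mul(132, Add(1, 264)), 102) = Add(Mul(132, 265), 102) = Add(34980, 102) = 35082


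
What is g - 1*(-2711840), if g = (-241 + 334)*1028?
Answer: 2807444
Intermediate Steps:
g = 95604 (g = 93*1028 = 95604)
g - 1*(-2711840) = 95604 - 1*(-2711840) = 95604 + 2711840 = 2807444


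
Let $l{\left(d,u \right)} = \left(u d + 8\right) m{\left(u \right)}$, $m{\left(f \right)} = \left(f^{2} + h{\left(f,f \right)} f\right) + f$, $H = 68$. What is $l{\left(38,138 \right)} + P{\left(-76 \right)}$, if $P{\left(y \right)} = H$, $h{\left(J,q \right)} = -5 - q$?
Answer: $-2899036$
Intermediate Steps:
$P{\left(y \right)} = 68$
$m{\left(f \right)} = f + f^{2} + f \left(-5 - f\right)$ ($m{\left(f \right)} = \left(f^{2} + \left(-5 - f\right) f\right) + f = \left(f^{2} + f \left(-5 - f\right)\right) + f = f + f^{2} + f \left(-5 - f\right)$)
$l{\left(d,u \right)} = - 4 u \left(8 + d u\right)$ ($l{\left(d,u \right)} = \left(u d + 8\right) \left(- 4 u\right) = \left(d u + 8\right) \left(- 4 u\right) = \left(8 + d u\right) \left(- 4 u\right) = - 4 u \left(8 + d u\right)$)
$l{\left(38,138 \right)} + P{\left(-76 \right)} = \left(-4\right) 138 \left(8 + 38 \cdot 138\right) + 68 = \left(-4\right) 138 \left(8 + 5244\right) + 68 = \left(-4\right) 138 \cdot 5252 + 68 = -2899104 + 68 = -2899036$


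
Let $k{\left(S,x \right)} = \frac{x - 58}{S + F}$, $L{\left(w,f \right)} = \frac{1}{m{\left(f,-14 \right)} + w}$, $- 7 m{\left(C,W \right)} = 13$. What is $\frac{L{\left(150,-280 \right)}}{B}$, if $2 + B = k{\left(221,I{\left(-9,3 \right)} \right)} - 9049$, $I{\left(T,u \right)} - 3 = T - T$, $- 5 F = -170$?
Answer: $- \frac{21}{28158332} \approx -7.4578 \cdot 10^{-7}$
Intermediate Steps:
$F = 34$ ($F = \left(- \frac{1}{5}\right) \left(-170\right) = 34$)
$m{\left(C,W \right)} = - \frac{13}{7}$ ($m{\left(C,W \right)} = \left(- \frac{1}{7}\right) 13 = - \frac{13}{7}$)
$L{\left(w,f \right)} = \frac{1}{- \frac{13}{7} + w}$
$I{\left(T,u \right)} = 3$ ($I{\left(T,u \right)} = 3 + \left(T - T\right) = 3 + 0 = 3$)
$k{\left(S,x \right)} = \frac{-58 + x}{34 + S}$ ($k{\left(S,x \right)} = \frac{x - 58}{S + 34} = \frac{-58 + x}{34 + S}$)
$B = - \frac{461612}{51}$ ($B = -2 - \left(9049 - \frac{-58 + 3}{34 + 221}\right) = -2 - \left(9049 - \frac{1}{255} \left(-55\right)\right) = -2 + \left(\frac{1}{255} \left(-55\right) - 9049\right) = -2 - \frac{461510}{51} = - \frac{461612}{51} \approx -9051.2$)
$\frac{L{\left(150,-280 \right)}}{B} = \frac{7 \frac{1}{-13 + 7 \cdot 150}}{- \frac{461612}{51}} = \frac{7}{-13 + 1050} \left(- \frac{51}{461612}\right) = \frac{7}{1037} \left(- \frac{51}{461612}\right) = - \frac{21}{28158332}$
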